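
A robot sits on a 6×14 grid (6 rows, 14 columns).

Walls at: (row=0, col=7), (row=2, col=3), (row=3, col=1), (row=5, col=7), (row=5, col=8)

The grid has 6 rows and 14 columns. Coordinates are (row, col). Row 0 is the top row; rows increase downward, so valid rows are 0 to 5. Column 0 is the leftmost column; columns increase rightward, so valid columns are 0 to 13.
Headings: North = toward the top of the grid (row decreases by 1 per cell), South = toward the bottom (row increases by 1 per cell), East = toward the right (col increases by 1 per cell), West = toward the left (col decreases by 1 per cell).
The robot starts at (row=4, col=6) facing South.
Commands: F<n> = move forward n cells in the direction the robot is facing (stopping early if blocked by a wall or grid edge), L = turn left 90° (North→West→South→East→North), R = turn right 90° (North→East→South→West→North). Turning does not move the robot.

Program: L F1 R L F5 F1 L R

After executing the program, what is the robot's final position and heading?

Answer: Final position: (row=4, col=13), facing East

Derivation:
Start: (row=4, col=6), facing South
  L: turn left, now facing East
  F1: move forward 1, now at (row=4, col=7)
  R: turn right, now facing South
  L: turn left, now facing East
  F5: move forward 5, now at (row=4, col=12)
  F1: move forward 1, now at (row=4, col=13)
  L: turn left, now facing North
  R: turn right, now facing East
Final: (row=4, col=13), facing East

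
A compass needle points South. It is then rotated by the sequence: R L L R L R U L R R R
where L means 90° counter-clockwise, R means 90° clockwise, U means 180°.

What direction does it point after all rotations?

Answer: Final heading: South

Derivation:
Start: South
  R (right (90° clockwise)) -> West
  L (left (90° counter-clockwise)) -> South
  L (left (90° counter-clockwise)) -> East
  R (right (90° clockwise)) -> South
  L (left (90° counter-clockwise)) -> East
  R (right (90° clockwise)) -> South
  U (U-turn (180°)) -> North
  L (left (90° counter-clockwise)) -> West
  R (right (90° clockwise)) -> North
  R (right (90° clockwise)) -> East
  R (right (90° clockwise)) -> South
Final: South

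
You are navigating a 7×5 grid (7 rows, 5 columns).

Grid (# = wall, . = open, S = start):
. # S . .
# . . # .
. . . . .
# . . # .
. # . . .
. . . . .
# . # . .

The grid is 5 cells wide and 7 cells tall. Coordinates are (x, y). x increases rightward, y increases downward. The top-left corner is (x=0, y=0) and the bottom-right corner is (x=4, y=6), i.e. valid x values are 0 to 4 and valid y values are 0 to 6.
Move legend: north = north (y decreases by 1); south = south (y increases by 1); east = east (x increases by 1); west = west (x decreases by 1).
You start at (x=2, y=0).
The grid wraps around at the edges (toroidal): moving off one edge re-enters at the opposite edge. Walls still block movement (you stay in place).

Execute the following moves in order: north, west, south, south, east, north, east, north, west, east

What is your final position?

Answer: Final position: (x=4, y=1)

Derivation:
Start: (x=2, y=0)
  north (north): blocked, stay at (x=2, y=0)
  west (west): blocked, stay at (x=2, y=0)
  south (south): (x=2, y=0) -> (x=2, y=1)
  south (south): (x=2, y=1) -> (x=2, y=2)
  east (east): (x=2, y=2) -> (x=3, y=2)
  north (north): blocked, stay at (x=3, y=2)
  east (east): (x=3, y=2) -> (x=4, y=2)
  north (north): (x=4, y=2) -> (x=4, y=1)
  west (west): blocked, stay at (x=4, y=1)
  east (east): blocked, stay at (x=4, y=1)
Final: (x=4, y=1)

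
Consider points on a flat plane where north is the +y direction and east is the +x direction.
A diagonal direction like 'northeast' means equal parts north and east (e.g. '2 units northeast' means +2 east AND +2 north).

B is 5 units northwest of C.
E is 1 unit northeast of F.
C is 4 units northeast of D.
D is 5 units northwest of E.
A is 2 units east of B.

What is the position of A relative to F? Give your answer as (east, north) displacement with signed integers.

Place F at the origin (east=0, north=0).
  E is 1 unit northeast of F: delta (east=+1, north=+1); E at (east=1, north=1).
  D is 5 units northwest of E: delta (east=-5, north=+5); D at (east=-4, north=6).
  C is 4 units northeast of D: delta (east=+4, north=+4); C at (east=0, north=10).
  B is 5 units northwest of C: delta (east=-5, north=+5); B at (east=-5, north=15).
  A is 2 units east of B: delta (east=+2, north=+0); A at (east=-3, north=15).
Therefore A relative to F: (east=-3, north=15).

Answer: A is at (east=-3, north=15) relative to F.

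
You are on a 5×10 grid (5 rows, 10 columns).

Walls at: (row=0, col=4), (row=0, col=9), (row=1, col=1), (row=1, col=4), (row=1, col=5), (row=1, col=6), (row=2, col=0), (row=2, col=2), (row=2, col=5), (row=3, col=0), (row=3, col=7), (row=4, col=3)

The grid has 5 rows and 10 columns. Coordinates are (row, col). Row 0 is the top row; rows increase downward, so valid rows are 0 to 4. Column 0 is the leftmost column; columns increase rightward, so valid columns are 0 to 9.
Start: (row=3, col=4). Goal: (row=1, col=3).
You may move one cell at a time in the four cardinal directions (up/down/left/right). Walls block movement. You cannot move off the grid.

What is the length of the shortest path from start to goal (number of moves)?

Answer: Shortest path length: 3

Derivation:
BFS from (row=3, col=4) until reaching (row=1, col=3):
  Distance 0: (row=3, col=4)
  Distance 1: (row=2, col=4), (row=3, col=3), (row=3, col=5), (row=4, col=4)
  Distance 2: (row=2, col=3), (row=3, col=2), (row=3, col=6), (row=4, col=5)
  Distance 3: (row=1, col=3), (row=2, col=6), (row=3, col=1), (row=4, col=2), (row=4, col=6)  <- goal reached here
One shortest path (3 moves): (row=3, col=4) -> (row=3, col=3) -> (row=2, col=3) -> (row=1, col=3)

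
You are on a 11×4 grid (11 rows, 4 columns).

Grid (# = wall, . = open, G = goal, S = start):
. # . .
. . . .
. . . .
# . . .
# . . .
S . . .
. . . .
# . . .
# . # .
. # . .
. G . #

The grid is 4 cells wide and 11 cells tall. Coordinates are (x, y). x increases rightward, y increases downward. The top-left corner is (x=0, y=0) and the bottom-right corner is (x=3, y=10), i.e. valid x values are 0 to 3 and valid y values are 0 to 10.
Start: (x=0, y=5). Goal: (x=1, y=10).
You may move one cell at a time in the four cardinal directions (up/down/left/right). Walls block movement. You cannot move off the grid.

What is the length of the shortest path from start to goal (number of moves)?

Answer: Shortest path length: 10

Derivation:
BFS from (x=0, y=5) until reaching (x=1, y=10):
  Distance 0: (x=0, y=5)
  Distance 1: (x=1, y=5), (x=0, y=6)
  Distance 2: (x=1, y=4), (x=2, y=5), (x=1, y=6)
  Distance 3: (x=1, y=3), (x=2, y=4), (x=3, y=5), (x=2, y=6), (x=1, y=7)
  Distance 4: (x=1, y=2), (x=2, y=3), (x=3, y=4), (x=3, y=6), (x=2, y=7), (x=1, y=8)
  Distance 5: (x=1, y=1), (x=0, y=2), (x=2, y=2), (x=3, y=3), (x=3, y=7)
  Distance 6: (x=0, y=1), (x=2, y=1), (x=3, y=2), (x=3, y=8)
  Distance 7: (x=0, y=0), (x=2, y=0), (x=3, y=1), (x=3, y=9)
  Distance 8: (x=3, y=0), (x=2, y=9)
  Distance 9: (x=2, y=10)
  Distance 10: (x=1, y=10)  <- goal reached here
One shortest path (10 moves): (x=0, y=5) -> (x=1, y=5) -> (x=2, y=5) -> (x=3, y=5) -> (x=3, y=6) -> (x=3, y=7) -> (x=3, y=8) -> (x=3, y=9) -> (x=2, y=9) -> (x=2, y=10) -> (x=1, y=10)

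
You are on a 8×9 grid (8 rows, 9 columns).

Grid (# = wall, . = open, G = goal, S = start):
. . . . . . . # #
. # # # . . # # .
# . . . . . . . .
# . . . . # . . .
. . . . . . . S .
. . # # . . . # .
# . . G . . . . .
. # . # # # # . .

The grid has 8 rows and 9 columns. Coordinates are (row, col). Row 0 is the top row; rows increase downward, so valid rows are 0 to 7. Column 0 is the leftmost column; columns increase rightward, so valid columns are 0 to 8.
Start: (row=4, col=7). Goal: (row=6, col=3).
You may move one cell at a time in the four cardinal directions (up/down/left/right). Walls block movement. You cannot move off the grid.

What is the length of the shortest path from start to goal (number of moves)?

BFS from (row=4, col=7) until reaching (row=6, col=3):
  Distance 0: (row=4, col=7)
  Distance 1: (row=3, col=7), (row=4, col=6), (row=4, col=8)
  Distance 2: (row=2, col=7), (row=3, col=6), (row=3, col=8), (row=4, col=5), (row=5, col=6), (row=5, col=8)
  Distance 3: (row=2, col=6), (row=2, col=8), (row=4, col=4), (row=5, col=5), (row=6, col=6), (row=6, col=8)
  Distance 4: (row=1, col=8), (row=2, col=5), (row=3, col=4), (row=4, col=3), (row=5, col=4), (row=6, col=5), (row=6, col=7), (row=7, col=8)
  Distance 5: (row=1, col=5), (row=2, col=4), (row=3, col=3), (row=4, col=2), (row=6, col=4), (row=7, col=7)
  Distance 6: (row=0, col=5), (row=1, col=4), (row=2, col=3), (row=3, col=2), (row=4, col=1), (row=6, col=3)  <- goal reached here
One shortest path (6 moves): (row=4, col=7) -> (row=4, col=6) -> (row=4, col=5) -> (row=4, col=4) -> (row=5, col=4) -> (row=6, col=4) -> (row=6, col=3)

Answer: Shortest path length: 6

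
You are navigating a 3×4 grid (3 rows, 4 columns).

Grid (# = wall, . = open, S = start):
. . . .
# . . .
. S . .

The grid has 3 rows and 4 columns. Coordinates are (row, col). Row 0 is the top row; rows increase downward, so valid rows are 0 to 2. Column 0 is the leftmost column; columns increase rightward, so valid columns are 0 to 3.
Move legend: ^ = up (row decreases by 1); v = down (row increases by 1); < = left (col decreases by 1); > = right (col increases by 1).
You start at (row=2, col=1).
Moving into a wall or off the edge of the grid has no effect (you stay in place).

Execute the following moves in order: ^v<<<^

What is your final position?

Answer: Final position: (row=2, col=0)

Derivation:
Start: (row=2, col=1)
  ^ (up): (row=2, col=1) -> (row=1, col=1)
  v (down): (row=1, col=1) -> (row=2, col=1)
  < (left): (row=2, col=1) -> (row=2, col=0)
  < (left): blocked, stay at (row=2, col=0)
  < (left): blocked, stay at (row=2, col=0)
  ^ (up): blocked, stay at (row=2, col=0)
Final: (row=2, col=0)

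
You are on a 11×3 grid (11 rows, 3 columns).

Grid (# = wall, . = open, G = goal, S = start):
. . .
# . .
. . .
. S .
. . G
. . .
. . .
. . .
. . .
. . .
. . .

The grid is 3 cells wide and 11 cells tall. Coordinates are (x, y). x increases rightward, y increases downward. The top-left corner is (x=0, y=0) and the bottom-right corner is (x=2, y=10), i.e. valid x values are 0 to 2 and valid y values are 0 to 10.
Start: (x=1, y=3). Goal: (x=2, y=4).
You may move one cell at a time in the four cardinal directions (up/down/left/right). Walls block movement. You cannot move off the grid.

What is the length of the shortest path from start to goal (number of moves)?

Answer: Shortest path length: 2

Derivation:
BFS from (x=1, y=3) until reaching (x=2, y=4):
  Distance 0: (x=1, y=3)
  Distance 1: (x=1, y=2), (x=0, y=3), (x=2, y=3), (x=1, y=4)
  Distance 2: (x=1, y=1), (x=0, y=2), (x=2, y=2), (x=0, y=4), (x=2, y=4), (x=1, y=5)  <- goal reached here
One shortest path (2 moves): (x=1, y=3) -> (x=2, y=3) -> (x=2, y=4)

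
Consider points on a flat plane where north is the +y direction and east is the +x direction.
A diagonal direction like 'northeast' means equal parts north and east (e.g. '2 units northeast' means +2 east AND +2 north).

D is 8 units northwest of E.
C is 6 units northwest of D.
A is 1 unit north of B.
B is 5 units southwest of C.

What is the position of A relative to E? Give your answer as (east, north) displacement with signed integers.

Place E at the origin (east=0, north=0).
  D is 8 units northwest of E: delta (east=-8, north=+8); D at (east=-8, north=8).
  C is 6 units northwest of D: delta (east=-6, north=+6); C at (east=-14, north=14).
  B is 5 units southwest of C: delta (east=-5, north=-5); B at (east=-19, north=9).
  A is 1 unit north of B: delta (east=+0, north=+1); A at (east=-19, north=10).
Therefore A relative to E: (east=-19, north=10).

Answer: A is at (east=-19, north=10) relative to E.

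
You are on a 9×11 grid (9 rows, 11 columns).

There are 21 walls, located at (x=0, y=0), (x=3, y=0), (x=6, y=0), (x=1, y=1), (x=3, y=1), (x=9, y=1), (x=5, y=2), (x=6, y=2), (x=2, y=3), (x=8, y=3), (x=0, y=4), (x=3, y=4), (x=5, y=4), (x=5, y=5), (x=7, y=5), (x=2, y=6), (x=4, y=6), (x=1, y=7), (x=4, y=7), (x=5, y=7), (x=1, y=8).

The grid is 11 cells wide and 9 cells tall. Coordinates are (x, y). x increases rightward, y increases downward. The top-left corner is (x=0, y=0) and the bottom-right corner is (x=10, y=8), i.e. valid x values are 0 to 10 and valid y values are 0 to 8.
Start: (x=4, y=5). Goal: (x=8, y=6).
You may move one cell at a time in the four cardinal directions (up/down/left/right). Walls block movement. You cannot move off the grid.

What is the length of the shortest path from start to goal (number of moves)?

BFS from (x=4, y=5) until reaching (x=8, y=6):
  Distance 0: (x=4, y=5)
  Distance 1: (x=4, y=4), (x=3, y=5)
  Distance 2: (x=4, y=3), (x=2, y=5), (x=3, y=6)
  Distance 3: (x=4, y=2), (x=3, y=3), (x=5, y=3), (x=2, y=4), (x=1, y=5), (x=3, y=7)
  Distance 4: (x=4, y=1), (x=3, y=2), (x=6, y=3), (x=1, y=4), (x=0, y=5), (x=1, y=6), (x=2, y=7), (x=3, y=8)
  Distance 5: (x=4, y=0), (x=5, y=1), (x=2, y=2), (x=1, y=3), (x=7, y=3), (x=6, y=4), (x=0, y=6), (x=2, y=8), (x=4, y=8)
  Distance 6: (x=5, y=0), (x=2, y=1), (x=6, y=1), (x=1, y=2), (x=7, y=2), (x=0, y=3), (x=7, y=4), (x=6, y=5), (x=0, y=7), (x=5, y=8)
  Distance 7: (x=2, y=0), (x=7, y=1), (x=0, y=2), (x=8, y=2), (x=8, y=4), (x=6, y=6), (x=0, y=8), (x=6, y=8)
  Distance 8: (x=1, y=0), (x=7, y=0), (x=0, y=1), (x=8, y=1), (x=9, y=2), (x=9, y=4), (x=8, y=5), (x=5, y=6), (x=7, y=6), (x=6, y=7), (x=7, y=8)
  Distance 9: (x=8, y=0), (x=10, y=2), (x=9, y=3), (x=10, y=4), (x=9, y=5), (x=8, y=6), (x=7, y=7), (x=8, y=8)  <- goal reached here
One shortest path (9 moves): (x=4, y=5) -> (x=4, y=4) -> (x=4, y=3) -> (x=5, y=3) -> (x=6, y=3) -> (x=7, y=3) -> (x=7, y=4) -> (x=8, y=4) -> (x=8, y=5) -> (x=8, y=6)

Answer: Shortest path length: 9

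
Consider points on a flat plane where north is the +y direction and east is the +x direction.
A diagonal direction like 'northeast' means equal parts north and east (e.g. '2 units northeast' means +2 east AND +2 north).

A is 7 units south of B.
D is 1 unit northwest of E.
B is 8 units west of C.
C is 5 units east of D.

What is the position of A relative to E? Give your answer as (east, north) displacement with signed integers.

Place E at the origin (east=0, north=0).
  D is 1 unit northwest of E: delta (east=-1, north=+1); D at (east=-1, north=1).
  C is 5 units east of D: delta (east=+5, north=+0); C at (east=4, north=1).
  B is 8 units west of C: delta (east=-8, north=+0); B at (east=-4, north=1).
  A is 7 units south of B: delta (east=+0, north=-7); A at (east=-4, north=-6).
Therefore A relative to E: (east=-4, north=-6).

Answer: A is at (east=-4, north=-6) relative to E.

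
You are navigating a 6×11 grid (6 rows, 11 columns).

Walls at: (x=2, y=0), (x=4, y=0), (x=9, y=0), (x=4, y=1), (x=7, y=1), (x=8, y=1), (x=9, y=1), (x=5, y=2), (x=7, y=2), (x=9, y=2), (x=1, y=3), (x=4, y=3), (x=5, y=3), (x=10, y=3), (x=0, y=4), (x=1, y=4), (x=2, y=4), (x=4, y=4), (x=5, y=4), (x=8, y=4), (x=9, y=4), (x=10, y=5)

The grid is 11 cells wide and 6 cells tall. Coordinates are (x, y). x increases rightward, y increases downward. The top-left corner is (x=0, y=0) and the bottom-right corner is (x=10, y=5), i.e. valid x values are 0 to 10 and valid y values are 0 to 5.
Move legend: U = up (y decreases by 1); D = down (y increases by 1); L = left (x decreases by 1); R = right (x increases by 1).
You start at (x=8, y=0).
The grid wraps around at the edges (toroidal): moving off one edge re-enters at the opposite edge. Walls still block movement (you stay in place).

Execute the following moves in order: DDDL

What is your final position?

Start: (x=8, y=0)
  [×3]D (down): blocked, stay at (x=8, y=0)
  L (left): (x=8, y=0) -> (x=7, y=0)
Final: (x=7, y=0)

Answer: Final position: (x=7, y=0)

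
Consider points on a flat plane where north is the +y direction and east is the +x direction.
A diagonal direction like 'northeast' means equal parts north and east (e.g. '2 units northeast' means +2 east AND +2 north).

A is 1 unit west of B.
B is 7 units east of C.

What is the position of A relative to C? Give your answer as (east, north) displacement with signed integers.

Answer: A is at (east=6, north=0) relative to C.

Derivation:
Place C at the origin (east=0, north=0).
  B is 7 units east of C: delta (east=+7, north=+0); B at (east=7, north=0).
  A is 1 unit west of B: delta (east=-1, north=+0); A at (east=6, north=0).
Therefore A relative to C: (east=6, north=0).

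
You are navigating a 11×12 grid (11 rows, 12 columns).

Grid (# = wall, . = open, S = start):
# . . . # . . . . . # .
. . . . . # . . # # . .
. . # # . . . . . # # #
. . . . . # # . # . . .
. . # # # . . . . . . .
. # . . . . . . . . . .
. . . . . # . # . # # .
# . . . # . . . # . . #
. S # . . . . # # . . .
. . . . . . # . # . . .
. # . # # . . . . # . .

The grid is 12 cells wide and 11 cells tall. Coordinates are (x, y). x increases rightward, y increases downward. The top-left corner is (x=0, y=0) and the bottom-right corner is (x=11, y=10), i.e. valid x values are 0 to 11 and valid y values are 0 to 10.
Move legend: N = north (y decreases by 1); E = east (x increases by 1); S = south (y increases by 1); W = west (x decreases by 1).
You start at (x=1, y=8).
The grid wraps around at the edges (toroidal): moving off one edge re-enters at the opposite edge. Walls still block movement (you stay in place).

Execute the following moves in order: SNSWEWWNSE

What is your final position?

Start: (x=1, y=8)
  S (south): (x=1, y=8) -> (x=1, y=9)
  N (north): (x=1, y=9) -> (x=1, y=8)
  S (south): (x=1, y=8) -> (x=1, y=9)
  W (west): (x=1, y=9) -> (x=0, y=9)
  E (east): (x=0, y=9) -> (x=1, y=9)
  W (west): (x=1, y=9) -> (x=0, y=9)
  W (west): (x=0, y=9) -> (x=11, y=9)
  N (north): (x=11, y=9) -> (x=11, y=8)
  S (south): (x=11, y=8) -> (x=11, y=9)
  E (east): (x=11, y=9) -> (x=0, y=9)
Final: (x=0, y=9)

Answer: Final position: (x=0, y=9)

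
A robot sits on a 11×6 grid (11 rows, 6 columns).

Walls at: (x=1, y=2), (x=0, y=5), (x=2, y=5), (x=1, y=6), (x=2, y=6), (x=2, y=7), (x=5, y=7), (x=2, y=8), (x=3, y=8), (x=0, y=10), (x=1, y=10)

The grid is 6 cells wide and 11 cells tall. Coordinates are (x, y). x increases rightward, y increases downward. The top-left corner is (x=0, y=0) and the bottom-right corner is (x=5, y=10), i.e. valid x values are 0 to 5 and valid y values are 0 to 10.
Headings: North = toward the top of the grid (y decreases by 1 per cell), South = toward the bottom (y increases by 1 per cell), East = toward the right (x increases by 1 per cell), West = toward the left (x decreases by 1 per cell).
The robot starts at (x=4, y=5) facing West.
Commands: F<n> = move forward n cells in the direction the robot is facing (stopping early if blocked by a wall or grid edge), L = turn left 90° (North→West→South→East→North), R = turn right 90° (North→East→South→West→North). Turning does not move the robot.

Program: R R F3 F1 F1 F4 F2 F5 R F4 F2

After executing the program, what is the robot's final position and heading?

Answer: Final position: (x=5, y=6), facing South

Derivation:
Start: (x=4, y=5), facing West
  R: turn right, now facing North
  R: turn right, now facing East
  F3: move forward 1/3 (blocked), now at (x=5, y=5)
  F1: move forward 0/1 (blocked), now at (x=5, y=5)
  F1: move forward 0/1 (blocked), now at (x=5, y=5)
  F4: move forward 0/4 (blocked), now at (x=5, y=5)
  F2: move forward 0/2 (blocked), now at (x=5, y=5)
  F5: move forward 0/5 (blocked), now at (x=5, y=5)
  R: turn right, now facing South
  F4: move forward 1/4 (blocked), now at (x=5, y=6)
  F2: move forward 0/2 (blocked), now at (x=5, y=6)
Final: (x=5, y=6), facing South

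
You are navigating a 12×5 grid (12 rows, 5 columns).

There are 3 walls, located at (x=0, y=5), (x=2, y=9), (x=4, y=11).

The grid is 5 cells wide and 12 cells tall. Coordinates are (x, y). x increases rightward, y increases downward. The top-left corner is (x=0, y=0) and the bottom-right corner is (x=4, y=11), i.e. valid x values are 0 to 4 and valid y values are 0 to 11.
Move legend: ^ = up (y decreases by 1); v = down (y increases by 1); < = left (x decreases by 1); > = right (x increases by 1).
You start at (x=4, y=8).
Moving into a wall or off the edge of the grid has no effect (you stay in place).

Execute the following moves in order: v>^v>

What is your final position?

Start: (x=4, y=8)
  v (down): (x=4, y=8) -> (x=4, y=9)
  > (right): blocked, stay at (x=4, y=9)
  ^ (up): (x=4, y=9) -> (x=4, y=8)
  v (down): (x=4, y=8) -> (x=4, y=9)
  > (right): blocked, stay at (x=4, y=9)
Final: (x=4, y=9)

Answer: Final position: (x=4, y=9)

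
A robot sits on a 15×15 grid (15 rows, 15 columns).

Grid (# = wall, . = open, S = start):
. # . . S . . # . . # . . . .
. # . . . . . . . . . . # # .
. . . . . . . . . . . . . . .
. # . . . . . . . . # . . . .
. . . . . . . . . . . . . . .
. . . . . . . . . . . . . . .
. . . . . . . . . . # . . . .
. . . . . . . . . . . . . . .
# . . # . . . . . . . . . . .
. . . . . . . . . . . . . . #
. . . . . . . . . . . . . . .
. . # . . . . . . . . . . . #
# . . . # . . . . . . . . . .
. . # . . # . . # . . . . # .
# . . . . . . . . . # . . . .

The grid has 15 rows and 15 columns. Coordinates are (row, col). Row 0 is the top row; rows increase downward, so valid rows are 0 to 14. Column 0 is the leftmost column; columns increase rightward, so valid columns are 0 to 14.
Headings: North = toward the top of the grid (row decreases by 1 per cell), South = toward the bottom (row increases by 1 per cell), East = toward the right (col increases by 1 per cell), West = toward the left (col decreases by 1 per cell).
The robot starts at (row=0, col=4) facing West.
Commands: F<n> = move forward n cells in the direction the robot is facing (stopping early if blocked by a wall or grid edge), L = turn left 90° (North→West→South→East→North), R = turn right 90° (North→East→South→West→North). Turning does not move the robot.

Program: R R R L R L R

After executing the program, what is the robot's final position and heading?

Start: (row=0, col=4), facing West
  R: turn right, now facing North
  R: turn right, now facing East
  R: turn right, now facing South
  L: turn left, now facing East
  R: turn right, now facing South
  L: turn left, now facing East
  R: turn right, now facing South
Final: (row=0, col=4), facing South

Answer: Final position: (row=0, col=4), facing South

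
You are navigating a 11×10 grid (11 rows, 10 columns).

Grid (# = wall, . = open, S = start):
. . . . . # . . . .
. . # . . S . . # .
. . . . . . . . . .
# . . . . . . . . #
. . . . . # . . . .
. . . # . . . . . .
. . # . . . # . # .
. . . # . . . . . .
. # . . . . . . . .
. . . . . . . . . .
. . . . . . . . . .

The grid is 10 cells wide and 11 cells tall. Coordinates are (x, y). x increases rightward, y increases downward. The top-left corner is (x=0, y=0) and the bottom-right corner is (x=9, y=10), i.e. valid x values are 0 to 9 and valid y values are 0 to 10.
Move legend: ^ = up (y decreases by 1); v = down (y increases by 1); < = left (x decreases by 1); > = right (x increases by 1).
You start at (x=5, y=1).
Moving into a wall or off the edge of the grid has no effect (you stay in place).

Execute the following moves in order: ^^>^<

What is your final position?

Start: (x=5, y=1)
  ^ (up): blocked, stay at (x=5, y=1)
  ^ (up): blocked, stay at (x=5, y=1)
  > (right): (x=5, y=1) -> (x=6, y=1)
  ^ (up): (x=6, y=1) -> (x=6, y=0)
  < (left): blocked, stay at (x=6, y=0)
Final: (x=6, y=0)

Answer: Final position: (x=6, y=0)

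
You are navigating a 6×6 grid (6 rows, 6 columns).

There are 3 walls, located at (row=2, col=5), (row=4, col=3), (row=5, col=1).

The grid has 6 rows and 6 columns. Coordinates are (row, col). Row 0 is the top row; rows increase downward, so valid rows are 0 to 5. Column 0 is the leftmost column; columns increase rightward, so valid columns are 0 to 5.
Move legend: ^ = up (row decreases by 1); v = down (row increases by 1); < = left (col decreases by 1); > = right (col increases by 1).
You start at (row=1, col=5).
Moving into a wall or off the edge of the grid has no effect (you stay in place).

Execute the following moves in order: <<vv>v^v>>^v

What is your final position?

Answer: Final position: (row=4, col=5)

Derivation:
Start: (row=1, col=5)
  < (left): (row=1, col=5) -> (row=1, col=4)
  < (left): (row=1, col=4) -> (row=1, col=3)
  v (down): (row=1, col=3) -> (row=2, col=3)
  v (down): (row=2, col=3) -> (row=3, col=3)
  > (right): (row=3, col=3) -> (row=3, col=4)
  v (down): (row=3, col=4) -> (row=4, col=4)
  ^ (up): (row=4, col=4) -> (row=3, col=4)
  v (down): (row=3, col=4) -> (row=4, col=4)
  > (right): (row=4, col=4) -> (row=4, col=5)
  > (right): blocked, stay at (row=4, col=5)
  ^ (up): (row=4, col=5) -> (row=3, col=5)
  v (down): (row=3, col=5) -> (row=4, col=5)
Final: (row=4, col=5)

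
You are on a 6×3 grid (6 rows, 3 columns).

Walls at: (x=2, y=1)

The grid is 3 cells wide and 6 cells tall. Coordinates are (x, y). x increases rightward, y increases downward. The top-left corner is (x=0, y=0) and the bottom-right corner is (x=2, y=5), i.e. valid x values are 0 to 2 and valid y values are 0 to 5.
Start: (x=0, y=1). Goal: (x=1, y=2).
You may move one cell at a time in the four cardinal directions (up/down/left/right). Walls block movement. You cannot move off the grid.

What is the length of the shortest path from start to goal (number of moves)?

Answer: Shortest path length: 2

Derivation:
BFS from (x=0, y=1) until reaching (x=1, y=2):
  Distance 0: (x=0, y=1)
  Distance 1: (x=0, y=0), (x=1, y=1), (x=0, y=2)
  Distance 2: (x=1, y=0), (x=1, y=2), (x=0, y=3)  <- goal reached here
One shortest path (2 moves): (x=0, y=1) -> (x=1, y=1) -> (x=1, y=2)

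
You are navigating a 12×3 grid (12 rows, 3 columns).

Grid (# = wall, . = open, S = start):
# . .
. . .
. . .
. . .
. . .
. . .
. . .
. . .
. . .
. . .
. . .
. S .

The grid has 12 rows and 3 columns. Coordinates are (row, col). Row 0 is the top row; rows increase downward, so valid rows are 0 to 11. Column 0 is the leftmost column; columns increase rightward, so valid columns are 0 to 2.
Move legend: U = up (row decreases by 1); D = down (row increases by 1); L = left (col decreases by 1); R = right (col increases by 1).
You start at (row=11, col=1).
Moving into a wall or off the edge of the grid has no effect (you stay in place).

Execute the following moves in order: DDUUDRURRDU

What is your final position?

Answer: Final position: (row=9, col=2)

Derivation:
Start: (row=11, col=1)
  D (down): blocked, stay at (row=11, col=1)
  D (down): blocked, stay at (row=11, col=1)
  U (up): (row=11, col=1) -> (row=10, col=1)
  U (up): (row=10, col=1) -> (row=9, col=1)
  D (down): (row=9, col=1) -> (row=10, col=1)
  R (right): (row=10, col=1) -> (row=10, col=2)
  U (up): (row=10, col=2) -> (row=9, col=2)
  R (right): blocked, stay at (row=9, col=2)
  R (right): blocked, stay at (row=9, col=2)
  D (down): (row=9, col=2) -> (row=10, col=2)
  U (up): (row=10, col=2) -> (row=9, col=2)
Final: (row=9, col=2)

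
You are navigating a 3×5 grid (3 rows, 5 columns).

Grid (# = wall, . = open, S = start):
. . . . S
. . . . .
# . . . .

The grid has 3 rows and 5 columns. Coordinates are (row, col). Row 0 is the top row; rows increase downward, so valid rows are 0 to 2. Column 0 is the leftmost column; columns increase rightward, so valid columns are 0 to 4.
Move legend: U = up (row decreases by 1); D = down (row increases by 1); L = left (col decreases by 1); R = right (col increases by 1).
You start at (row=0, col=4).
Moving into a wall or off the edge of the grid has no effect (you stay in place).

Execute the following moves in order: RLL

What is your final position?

Answer: Final position: (row=0, col=2)

Derivation:
Start: (row=0, col=4)
  R (right): blocked, stay at (row=0, col=4)
  L (left): (row=0, col=4) -> (row=0, col=3)
  L (left): (row=0, col=3) -> (row=0, col=2)
Final: (row=0, col=2)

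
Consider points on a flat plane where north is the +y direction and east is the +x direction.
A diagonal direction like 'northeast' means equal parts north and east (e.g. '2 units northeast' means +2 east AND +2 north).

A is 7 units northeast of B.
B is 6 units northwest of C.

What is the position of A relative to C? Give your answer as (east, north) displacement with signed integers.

Answer: A is at (east=1, north=13) relative to C.

Derivation:
Place C at the origin (east=0, north=0).
  B is 6 units northwest of C: delta (east=-6, north=+6); B at (east=-6, north=6).
  A is 7 units northeast of B: delta (east=+7, north=+7); A at (east=1, north=13).
Therefore A relative to C: (east=1, north=13).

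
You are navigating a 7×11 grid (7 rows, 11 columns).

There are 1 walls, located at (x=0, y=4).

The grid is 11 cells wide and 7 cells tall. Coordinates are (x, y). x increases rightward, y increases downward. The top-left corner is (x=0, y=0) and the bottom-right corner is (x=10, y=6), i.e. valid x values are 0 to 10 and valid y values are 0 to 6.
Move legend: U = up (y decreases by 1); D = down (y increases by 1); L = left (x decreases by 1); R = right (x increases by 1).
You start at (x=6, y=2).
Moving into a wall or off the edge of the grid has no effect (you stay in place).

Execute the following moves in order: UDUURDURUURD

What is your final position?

Answer: Final position: (x=9, y=1)

Derivation:
Start: (x=6, y=2)
  U (up): (x=6, y=2) -> (x=6, y=1)
  D (down): (x=6, y=1) -> (x=6, y=2)
  U (up): (x=6, y=2) -> (x=6, y=1)
  U (up): (x=6, y=1) -> (x=6, y=0)
  R (right): (x=6, y=0) -> (x=7, y=0)
  D (down): (x=7, y=0) -> (x=7, y=1)
  U (up): (x=7, y=1) -> (x=7, y=0)
  R (right): (x=7, y=0) -> (x=8, y=0)
  U (up): blocked, stay at (x=8, y=0)
  U (up): blocked, stay at (x=8, y=0)
  R (right): (x=8, y=0) -> (x=9, y=0)
  D (down): (x=9, y=0) -> (x=9, y=1)
Final: (x=9, y=1)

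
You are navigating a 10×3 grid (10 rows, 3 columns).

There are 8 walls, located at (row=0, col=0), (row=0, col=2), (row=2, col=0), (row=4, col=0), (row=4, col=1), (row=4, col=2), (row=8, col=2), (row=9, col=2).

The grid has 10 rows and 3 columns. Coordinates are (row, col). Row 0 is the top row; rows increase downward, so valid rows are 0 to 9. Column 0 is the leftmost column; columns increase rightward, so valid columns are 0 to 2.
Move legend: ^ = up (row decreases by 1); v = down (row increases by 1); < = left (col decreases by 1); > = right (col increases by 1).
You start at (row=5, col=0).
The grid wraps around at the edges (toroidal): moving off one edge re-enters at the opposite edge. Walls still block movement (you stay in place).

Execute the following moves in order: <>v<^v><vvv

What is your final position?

Start: (row=5, col=0)
  < (left): (row=5, col=0) -> (row=5, col=2)
  > (right): (row=5, col=2) -> (row=5, col=0)
  v (down): (row=5, col=0) -> (row=6, col=0)
  < (left): (row=6, col=0) -> (row=6, col=2)
  ^ (up): (row=6, col=2) -> (row=5, col=2)
  v (down): (row=5, col=2) -> (row=6, col=2)
  > (right): (row=6, col=2) -> (row=6, col=0)
  < (left): (row=6, col=0) -> (row=6, col=2)
  v (down): (row=6, col=2) -> (row=7, col=2)
  v (down): blocked, stay at (row=7, col=2)
  v (down): blocked, stay at (row=7, col=2)
Final: (row=7, col=2)

Answer: Final position: (row=7, col=2)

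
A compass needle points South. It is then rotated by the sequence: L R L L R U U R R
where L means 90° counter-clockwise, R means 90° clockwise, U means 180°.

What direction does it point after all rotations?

Answer: Final heading: West

Derivation:
Start: South
  L (left (90° counter-clockwise)) -> East
  R (right (90° clockwise)) -> South
  L (left (90° counter-clockwise)) -> East
  L (left (90° counter-clockwise)) -> North
  R (right (90° clockwise)) -> East
  U (U-turn (180°)) -> West
  U (U-turn (180°)) -> East
  R (right (90° clockwise)) -> South
  R (right (90° clockwise)) -> West
Final: West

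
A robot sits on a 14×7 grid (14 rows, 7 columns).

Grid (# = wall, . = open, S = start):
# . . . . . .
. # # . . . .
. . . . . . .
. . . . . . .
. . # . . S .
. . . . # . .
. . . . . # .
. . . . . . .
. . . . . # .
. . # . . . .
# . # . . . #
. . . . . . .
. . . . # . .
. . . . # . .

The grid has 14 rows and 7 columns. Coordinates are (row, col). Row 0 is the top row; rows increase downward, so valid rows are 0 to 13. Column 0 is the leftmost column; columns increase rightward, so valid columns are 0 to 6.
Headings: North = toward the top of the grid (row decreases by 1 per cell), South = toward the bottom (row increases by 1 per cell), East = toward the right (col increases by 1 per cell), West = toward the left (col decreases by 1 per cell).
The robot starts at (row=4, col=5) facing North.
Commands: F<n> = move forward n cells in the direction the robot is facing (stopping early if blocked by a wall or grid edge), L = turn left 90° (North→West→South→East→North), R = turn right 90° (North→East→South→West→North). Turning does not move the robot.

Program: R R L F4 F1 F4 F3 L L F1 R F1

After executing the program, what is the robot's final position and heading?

Start: (row=4, col=5), facing North
  R: turn right, now facing East
  R: turn right, now facing South
  L: turn left, now facing East
  F4: move forward 1/4 (blocked), now at (row=4, col=6)
  F1: move forward 0/1 (blocked), now at (row=4, col=6)
  F4: move forward 0/4 (blocked), now at (row=4, col=6)
  F3: move forward 0/3 (blocked), now at (row=4, col=6)
  L: turn left, now facing North
  L: turn left, now facing West
  F1: move forward 1, now at (row=4, col=5)
  R: turn right, now facing North
  F1: move forward 1, now at (row=3, col=5)
Final: (row=3, col=5), facing North

Answer: Final position: (row=3, col=5), facing North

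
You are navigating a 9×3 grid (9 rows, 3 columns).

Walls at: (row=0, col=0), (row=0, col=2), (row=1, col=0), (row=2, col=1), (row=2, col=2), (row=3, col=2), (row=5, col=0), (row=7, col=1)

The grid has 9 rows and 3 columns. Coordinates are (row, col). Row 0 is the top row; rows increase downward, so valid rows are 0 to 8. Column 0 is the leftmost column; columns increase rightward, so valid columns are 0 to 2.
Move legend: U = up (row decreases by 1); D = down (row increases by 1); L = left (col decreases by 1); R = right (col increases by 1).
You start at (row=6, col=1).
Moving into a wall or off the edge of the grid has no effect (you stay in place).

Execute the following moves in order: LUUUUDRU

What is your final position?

Start: (row=6, col=1)
  L (left): (row=6, col=1) -> (row=6, col=0)
  [×4]U (up): blocked, stay at (row=6, col=0)
  D (down): (row=6, col=0) -> (row=7, col=0)
  R (right): blocked, stay at (row=7, col=0)
  U (up): (row=7, col=0) -> (row=6, col=0)
Final: (row=6, col=0)

Answer: Final position: (row=6, col=0)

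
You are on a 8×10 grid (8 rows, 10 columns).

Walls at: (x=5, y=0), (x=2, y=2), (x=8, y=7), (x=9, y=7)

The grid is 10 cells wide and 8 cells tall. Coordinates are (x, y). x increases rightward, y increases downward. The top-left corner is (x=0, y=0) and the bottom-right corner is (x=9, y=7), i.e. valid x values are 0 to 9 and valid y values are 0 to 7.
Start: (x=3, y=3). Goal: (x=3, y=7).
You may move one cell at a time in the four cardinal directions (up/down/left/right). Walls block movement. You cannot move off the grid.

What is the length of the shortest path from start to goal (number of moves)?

Answer: Shortest path length: 4

Derivation:
BFS from (x=3, y=3) until reaching (x=3, y=7):
  Distance 0: (x=3, y=3)
  Distance 1: (x=3, y=2), (x=2, y=3), (x=4, y=3), (x=3, y=4)
  Distance 2: (x=3, y=1), (x=4, y=2), (x=1, y=3), (x=5, y=3), (x=2, y=4), (x=4, y=4), (x=3, y=5)
  Distance 3: (x=3, y=0), (x=2, y=1), (x=4, y=1), (x=1, y=2), (x=5, y=2), (x=0, y=3), (x=6, y=3), (x=1, y=4), (x=5, y=4), (x=2, y=5), (x=4, y=5), (x=3, y=6)
  Distance 4: (x=2, y=0), (x=4, y=0), (x=1, y=1), (x=5, y=1), (x=0, y=2), (x=6, y=2), (x=7, y=3), (x=0, y=4), (x=6, y=4), (x=1, y=5), (x=5, y=5), (x=2, y=6), (x=4, y=6), (x=3, y=7)  <- goal reached here
One shortest path (4 moves): (x=3, y=3) -> (x=3, y=4) -> (x=3, y=5) -> (x=3, y=6) -> (x=3, y=7)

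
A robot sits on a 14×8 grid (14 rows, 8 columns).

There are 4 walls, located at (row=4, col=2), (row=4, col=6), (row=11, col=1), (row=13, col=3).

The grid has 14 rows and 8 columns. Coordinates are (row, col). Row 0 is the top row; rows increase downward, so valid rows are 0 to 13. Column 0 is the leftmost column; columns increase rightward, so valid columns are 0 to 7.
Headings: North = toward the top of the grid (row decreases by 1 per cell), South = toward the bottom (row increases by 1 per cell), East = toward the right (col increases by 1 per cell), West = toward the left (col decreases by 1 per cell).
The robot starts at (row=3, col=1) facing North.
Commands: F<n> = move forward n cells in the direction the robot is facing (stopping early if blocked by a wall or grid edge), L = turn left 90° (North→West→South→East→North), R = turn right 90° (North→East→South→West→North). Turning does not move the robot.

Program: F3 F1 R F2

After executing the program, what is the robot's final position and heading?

Answer: Final position: (row=0, col=3), facing East

Derivation:
Start: (row=3, col=1), facing North
  F3: move forward 3, now at (row=0, col=1)
  F1: move forward 0/1 (blocked), now at (row=0, col=1)
  R: turn right, now facing East
  F2: move forward 2, now at (row=0, col=3)
Final: (row=0, col=3), facing East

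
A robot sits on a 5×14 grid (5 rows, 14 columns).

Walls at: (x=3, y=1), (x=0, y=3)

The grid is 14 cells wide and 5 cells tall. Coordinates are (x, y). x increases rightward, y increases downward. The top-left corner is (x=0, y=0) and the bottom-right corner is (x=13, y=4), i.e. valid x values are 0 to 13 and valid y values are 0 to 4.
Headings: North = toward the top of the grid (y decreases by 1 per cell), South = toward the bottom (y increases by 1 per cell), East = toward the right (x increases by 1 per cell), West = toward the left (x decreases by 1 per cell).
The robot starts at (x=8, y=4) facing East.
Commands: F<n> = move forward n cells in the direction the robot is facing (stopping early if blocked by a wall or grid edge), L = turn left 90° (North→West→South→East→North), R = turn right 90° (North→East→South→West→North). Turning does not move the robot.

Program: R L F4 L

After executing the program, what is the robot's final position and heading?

Answer: Final position: (x=12, y=4), facing North

Derivation:
Start: (x=8, y=4), facing East
  R: turn right, now facing South
  L: turn left, now facing East
  F4: move forward 4, now at (x=12, y=4)
  L: turn left, now facing North
Final: (x=12, y=4), facing North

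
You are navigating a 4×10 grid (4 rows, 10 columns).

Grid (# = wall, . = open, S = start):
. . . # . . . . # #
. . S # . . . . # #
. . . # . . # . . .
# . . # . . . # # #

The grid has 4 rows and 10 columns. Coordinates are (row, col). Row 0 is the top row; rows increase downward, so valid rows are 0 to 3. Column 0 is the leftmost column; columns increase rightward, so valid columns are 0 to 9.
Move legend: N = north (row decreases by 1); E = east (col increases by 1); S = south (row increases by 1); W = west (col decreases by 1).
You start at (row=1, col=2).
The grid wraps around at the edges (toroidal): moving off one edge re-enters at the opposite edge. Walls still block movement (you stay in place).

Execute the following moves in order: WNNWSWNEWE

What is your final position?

Answer: Final position: (row=0, col=1)

Derivation:
Start: (row=1, col=2)
  W (west): (row=1, col=2) -> (row=1, col=1)
  N (north): (row=1, col=1) -> (row=0, col=1)
  N (north): (row=0, col=1) -> (row=3, col=1)
  W (west): blocked, stay at (row=3, col=1)
  S (south): (row=3, col=1) -> (row=0, col=1)
  W (west): (row=0, col=1) -> (row=0, col=0)
  N (north): blocked, stay at (row=0, col=0)
  E (east): (row=0, col=0) -> (row=0, col=1)
  W (west): (row=0, col=1) -> (row=0, col=0)
  E (east): (row=0, col=0) -> (row=0, col=1)
Final: (row=0, col=1)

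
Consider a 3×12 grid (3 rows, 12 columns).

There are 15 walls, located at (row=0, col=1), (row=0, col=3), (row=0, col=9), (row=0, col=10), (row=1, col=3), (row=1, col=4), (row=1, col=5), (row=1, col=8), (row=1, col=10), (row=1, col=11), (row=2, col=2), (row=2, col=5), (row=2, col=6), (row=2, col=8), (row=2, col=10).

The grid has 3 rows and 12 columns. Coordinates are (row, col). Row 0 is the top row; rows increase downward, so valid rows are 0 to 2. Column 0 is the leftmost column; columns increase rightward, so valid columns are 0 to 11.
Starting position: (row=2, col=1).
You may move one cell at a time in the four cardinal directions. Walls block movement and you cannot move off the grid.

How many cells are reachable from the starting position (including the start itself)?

Answer: Reachable cells: 7

Derivation:
BFS flood-fill from (row=2, col=1):
  Distance 0: (row=2, col=1)
  Distance 1: (row=1, col=1), (row=2, col=0)
  Distance 2: (row=1, col=0), (row=1, col=2)
  Distance 3: (row=0, col=0), (row=0, col=2)
Total reachable: 7 (grid has 21 open cells total)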